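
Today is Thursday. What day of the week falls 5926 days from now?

Monday

Dividing 5926 by 7 gives quotient 846 and remainder 4.
Thursday + 4 days → Monday.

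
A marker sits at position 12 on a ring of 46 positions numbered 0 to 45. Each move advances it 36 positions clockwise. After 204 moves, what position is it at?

204·36 = 7344.
7344 mod 46 = 30 (since 159·46 = 7314).
(12 + 30) mod 46 = 42.

42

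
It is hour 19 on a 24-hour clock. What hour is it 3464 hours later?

Dividing 3464 by 24 gives quotient 144 and remainder 8.
(19 + 8) mod 24 = 3.

3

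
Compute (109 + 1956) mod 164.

97

1956 − 11·164 = 152, so 1956 ≡ 152 (mod 164).
(109 + 152) mod 164 = 97.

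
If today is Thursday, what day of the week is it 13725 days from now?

Tuesday

Dividing 13725 by 7 gives quotient 1960 and remainder 5.
Thursday + 5 days → Tuesday.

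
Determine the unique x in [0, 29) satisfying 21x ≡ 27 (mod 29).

The inverse of 21 mod 29 is 18 (since 21·18 = 378 ≡ 1).
So x ≡ 18·27 = 486 ≡ 22 (mod 29).

22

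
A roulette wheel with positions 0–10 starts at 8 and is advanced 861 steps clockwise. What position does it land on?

0

Dividing 861 by 11 gives quotient 78 and remainder 3.
(8 + 3) mod 11 = 0.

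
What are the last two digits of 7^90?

Square-and-reduce mod 100: 7^1≡7, 7^2≡49, 7^4≡1, 7^8≡1, 7^16≡1, 7^32≡1, 7^64≡1.
Since 90 = 2 + 8 + 16 + 64 in binary, 7^90 ≡ 49·1·1·1 ≡ 49 (mod 100).

49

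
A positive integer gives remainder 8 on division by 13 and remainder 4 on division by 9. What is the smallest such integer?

x ≡ 4 (mod 9) gives x ∈ {4, 13, 22, 31, 40, 49, 58, 67, …}.
The first of these with x mod 13 = 8 is 112.

112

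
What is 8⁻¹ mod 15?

2

15 = 1·8 + 7
8 = 1·7 + 1
7 = 7·1 + 0
Back-substituting gives 8·2 ≡ 1 (mod 15).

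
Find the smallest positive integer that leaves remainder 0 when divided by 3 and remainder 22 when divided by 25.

x ≡ 0 (mod 3) gives x ∈ {0, 3, 6, 9, 12, 15, 18, 21, …}.
The first of these with x mod 25 = 22 is 72.

72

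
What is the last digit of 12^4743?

Powers of 2 mod 10 repeat with period 4: 2, 4, 8, 6.
4743 mod 4 = 3, so the last digit matches 2^3 = 8.

8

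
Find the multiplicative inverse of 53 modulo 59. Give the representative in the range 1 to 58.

49

53·49 = 2597 = 44·59 + 1, so 53⁻¹ ≡ 49 (mod 59).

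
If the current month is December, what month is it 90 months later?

June

90 mod 12 = 6 (since 7·12 = 84).
December + 6 months → June.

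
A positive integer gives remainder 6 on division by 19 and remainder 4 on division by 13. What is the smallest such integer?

x ≡ 4 (mod 13) gives x ∈ {4, 17, 30, 43, 56, 69, 82}.
The first of these with x mod 19 = 6 is 82.

82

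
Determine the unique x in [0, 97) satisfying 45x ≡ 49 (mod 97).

45⁻¹ ≡ 69 (mod 97) because 45·69 = 3105 = 32·97 + 1.
Multiplying both sides by 69: x ≡ 69·49 = 3381 ≡ 83 (mod 97).

83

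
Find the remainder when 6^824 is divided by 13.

3

Successive squares of 6 mod 13: 6^1≡6, 6^2≡10, 6^4≡9, 6^8≡3, 6^16≡9, 6^32≡3, 6^64≡9, 6^128≡3, 6^256≡9, 6^512≡3.
Since 824 = 8 + 16 + 32 + 256 + 512 in binary, 6^824 ≡ 3·9·3·9·3 ≡ 3 (mod 13).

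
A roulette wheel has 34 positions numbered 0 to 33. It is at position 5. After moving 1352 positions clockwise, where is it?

1352 mod 34 = 26 (since 39·34 = 1326).
(5 + 26) mod 34 = 31.

31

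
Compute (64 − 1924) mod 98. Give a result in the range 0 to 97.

2

1924 − 19·98 = 62, so 1924 ≡ 62 (mod 98).
(64 − 62) mod 98 = 2.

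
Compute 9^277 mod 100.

Square-and-reduce mod 100: 9^1≡9, 9^2≡81, 9^4≡61, 9^8≡21, 9^16≡41, 9^32≡81, 9^64≡61, 9^128≡21, 9^256≡41.
277 = 1 + 4 + 16 + 256, so 9^277 ≡ 9·61·41·41 ≡ 69 (mod 100).

69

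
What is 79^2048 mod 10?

1

Powers of 9 mod 10 repeat with period 2: 9, 1.
2048 mod 2 = 0, so the last digit matches 9^2 = 1.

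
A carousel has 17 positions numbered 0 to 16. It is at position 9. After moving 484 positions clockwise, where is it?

484 − 28·17 = 8, so 484 ≡ 8 (mod 17).
(9 + 8) mod 17 = 0.

0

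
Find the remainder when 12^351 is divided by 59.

17

By repeated squaring mod 59: 12^1≡12, 12^2≡26, 12^4≡27, 12^8≡21, 12^16≡28, 12^32≡17, 12^64≡53, 12^128≡36, 12^256≡57.
351 = 1 + 2 + 4 + 8 + 16 + 64 + 256, so 12^351 ≡ 12·26·27·21·28·53·57 ≡ 17 (mod 59).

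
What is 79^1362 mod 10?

1

The units digit of 79^n cycles with period 2: 9, 1, …
1362 leaves remainder 0 on division by 2, so 79^1362 ends in 1.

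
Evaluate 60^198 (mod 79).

65

By repeated squaring mod 79: 60^1≡60, 60^2≡45, 60^4≡50, 60^8≡51, 60^16≡73, 60^32≡36, 60^64≡32, 60^128≡76.
Since 198 = 2 + 4 + 64 + 128 in binary, 60^198 ≡ 45·50·32·76 ≡ 65 (mod 79).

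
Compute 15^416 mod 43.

Successive squares of 15 mod 43: 15^1≡15, 15^2≡10, 15^4≡14, 15^8≡24, 15^16≡17, 15^32≡31, 15^64≡15, 15^128≡10, 15^256≡14.
416 = 32 + 128 + 256, so 15^416 ≡ 31·10·14 ≡ 40 (mod 43).

40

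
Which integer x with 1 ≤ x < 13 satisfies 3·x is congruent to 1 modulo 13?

9

13 = 4·3 + 1
3 = 3·1 + 0
Back-substituting gives 3·9 ≡ 1 (mod 13).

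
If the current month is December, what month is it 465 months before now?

March

465 mod 12 = 9 (since 38·12 = 456).
December − 9 months → March.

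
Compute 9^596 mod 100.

41

Successive squares of 9 mod 100: 9^1≡9, 9^2≡81, 9^4≡61, 9^8≡21, 9^16≡41, 9^32≡81, 9^64≡61, 9^128≡21, 9^256≡41, 9^512≡81.
Since 596 = 4 + 16 + 64 + 512 in binary, 9^596 ≡ 61·41·61·81 ≡ 41 (mod 100).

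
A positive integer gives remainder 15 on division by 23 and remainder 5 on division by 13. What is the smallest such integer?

291

x ≡ 5 (mod 13) gives x ∈ {5, 18, 31, 44, 57, 70, 83, 96, …}.
The first of these with x mod 23 = 15 is 291.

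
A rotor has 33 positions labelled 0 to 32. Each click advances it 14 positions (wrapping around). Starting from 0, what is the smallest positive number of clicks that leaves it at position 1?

26

33 = 2·14 + 5
14 = 2·5 + 4
5 = 1·4 + 1
4 = 4·1 + 0
Back-substituting gives 14·26 ≡ 1 (mod 33).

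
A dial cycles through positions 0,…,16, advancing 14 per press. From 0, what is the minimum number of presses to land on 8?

The inverse of 14 mod 17 is 11 (since 14·11 = 154 ≡ 1).
Multiplying both sides by 11: x ≡ 11·8 = 88 ≡ 3 (mod 17).

3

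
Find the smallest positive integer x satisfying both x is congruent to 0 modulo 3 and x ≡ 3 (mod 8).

Since 8·2 ≡ 1 (mod 3), take x = 3 + 8·((0−3)·2 mod 3) = 3 + 8·0 = 3.
Check: 3 mod 3 = 0, 3 mod 8 = 3.

3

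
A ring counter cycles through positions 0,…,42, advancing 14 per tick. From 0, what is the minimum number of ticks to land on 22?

20

14⁻¹ ≡ 40 (mod 43) because 14·40 = 560 = 13·43 + 1.
So x ≡ 40·22 = 880 ≡ 20 (mod 43).
Check: 14·20 = 280 = 6·43 + 22.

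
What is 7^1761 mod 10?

7

Last digits of 7^n: 7, 9, 3, 1 (period 4).
1761 mod 4 = 1, so the last digit matches 7^1 = 7.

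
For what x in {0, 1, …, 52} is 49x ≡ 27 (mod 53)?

33

49⁻¹ ≡ 13 (mod 53) because 49·13 = 637 = 12·53 + 1.
Multiplying both sides by 13: x ≡ 13·27 = 351 ≡ 33 (mod 53).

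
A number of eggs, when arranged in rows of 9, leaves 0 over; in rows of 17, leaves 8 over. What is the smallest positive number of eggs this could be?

144

x ≡ 0 (mod 9) gives x ∈ {0, 9, 18, 27, 36, 45, 54, 63, …}.
The first of these with x mod 17 = 8 is 144.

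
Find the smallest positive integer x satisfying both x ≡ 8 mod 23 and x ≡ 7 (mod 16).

215

Since 16·13 ≡ 1 (mod 23), take x = 7 + 16·((8−7)·13 mod 23) = 7 + 16·13 = 215.
Check: 215 mod 23 = 8, 215 mod 16 = 7.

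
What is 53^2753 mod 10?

Last digits of 3^n: 3, 9, 7, 1 (period 4).
2753 mod 4 = 1, so the last digit matches 3^1 = 3.

3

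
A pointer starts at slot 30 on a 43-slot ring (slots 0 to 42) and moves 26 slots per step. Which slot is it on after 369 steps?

369·26 = 9594.
9594 − 223·43 = 5, so 9594 ≡ 5 (mod 43).
(30 + 5) mod 43 = 35.

35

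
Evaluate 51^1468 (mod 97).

Square-and-reduce mod 97: 51^1≡51, 51^2≡79, 51^4≡33, 51^8≡22, 51^16≡96, 51^32≡1, 51^64≡1, 51^128≡1, 51^256≡1, 51^512≡1, 51^1024≡1.
1468 = 4 + 8 + 16 + 32 + 128 + 256 + 1024, so 51^1468 ≡ 33·22·96·1·1·1·1 ≡ 50 (mod 97).

50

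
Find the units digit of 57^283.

3

Powers of 7 mod 10 repeat with period 4: 7, 9, 3, 1.
283 leaves remainder 3 on division by 4, so 57^283 ends in 3.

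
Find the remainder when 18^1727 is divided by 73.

69

Square-and-reduce mod 73: 18^1≡18, 18^2≡32, 18^4≡2, 18^8≡4, 18^16≡16, 18^32≡37, 18^64≡55, 18^128≡32, 18^256≡2, 18^512≡4, 18^1024≡16.
Since 1727 = 1 + 2 + 4 + 8 + 16 + 32 + 128 + 512 + 1024 in binary, 18^1727 ≡ 18·32·2·4·16·37·32·4·16 ≡ 69 (mod 73).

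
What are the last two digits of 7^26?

By repeated squaring mod 100: 7^1≡7, 7^2≡49, 7^4≡1, 7^8≡1, 7^16≡1.
Since 26 = 2 + 8 + 16 in binary, 7^26 ≡ 49·1·1 ≡ 49 (mod 100).

49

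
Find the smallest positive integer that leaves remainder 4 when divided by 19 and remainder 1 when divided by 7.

x ≡ 1 (mod 7) gives x ∈ {1, 8, 15, 22, 29, 36, 43, 50, …}.
The first of these with x mod 19 = 4 is 99.

99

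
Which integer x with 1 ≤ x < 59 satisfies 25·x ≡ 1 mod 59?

25·26 = 650 = 11·59 + 1, so 25⁻¹ ≡ 26 (mod 59).

26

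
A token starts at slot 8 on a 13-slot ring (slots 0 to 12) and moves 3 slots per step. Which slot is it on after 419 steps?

4

419·3 = 1257.
Dividing 1257 by 13 gives quotient 96 and remainder 9.
(8 + 9) mod 13 = 4.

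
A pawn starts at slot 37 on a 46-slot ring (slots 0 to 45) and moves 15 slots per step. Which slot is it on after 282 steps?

282·15 = 4230.
4230 − 91·46 = 44, so 4230 ≡ 44 (mod 46).
(37 + 44) mod 46 = 35.

35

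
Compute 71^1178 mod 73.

Square-and-reduce mod 73: 71^1≡71, 71^2≡4, 71^4≡16, 71^8≡37, 71^16≡55, 71^32≡32, 71^64≡2, 71^128≡4, 71^256≡16, 71^512≡37, 71^1024≡55.
1178 = 2 + 8 + 16 + 128 + 1024, so 71^1178 ≡ 4·37·55·4·55 ≡ 37 (mod 73).

37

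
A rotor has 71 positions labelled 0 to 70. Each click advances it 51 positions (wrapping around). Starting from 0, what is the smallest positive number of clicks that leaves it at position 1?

39

51·39 = 1989 = 28·71 + 1, so 51⁻¹ ≡ 39 (mod 71).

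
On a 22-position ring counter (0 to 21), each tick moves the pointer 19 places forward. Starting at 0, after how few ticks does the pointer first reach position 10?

19⁻¹ ≡ 7 (mod 22) because 19·7 = 133 = 6·22 + 1.
Multiplying both sides by 7: x ≡ 7·10 = 70 ≡ 4 (mod 22).

4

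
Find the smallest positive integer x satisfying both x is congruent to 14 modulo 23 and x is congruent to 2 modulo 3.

14

x ≡ 2 (mod 3) gives x ∈ {2, 5, 8, 11, 14}.
The first of these with x mod 23 = 14 is 14.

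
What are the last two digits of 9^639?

Square-and-reduce mod 100: 9^1≡9, 9^2≡81, 9^4≡61, 9^8≡21, 9^16≡41, 9^32≡81, 9^64≡61, 9^128≡21, 9^256≡41, 9^512≡81.
Since 639 = 1 + 2 + 4 + 8 + 16 + 32 + 64 + 512 in binary, 9^639 ≡ 9·81·61·21·41·81·61·81 ≡ 89 (mod 100).

89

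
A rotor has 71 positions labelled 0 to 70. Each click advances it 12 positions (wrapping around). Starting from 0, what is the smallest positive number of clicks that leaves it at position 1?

6

71 = 5·12 + 11
12 = 1·11 + 1
11 = 11·1 + 0
Back-substituting gives 12·6 ≡ 1 (mod 71).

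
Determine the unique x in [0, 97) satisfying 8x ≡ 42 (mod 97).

78

The inverse of 8 mod 97 is 85 (since 8·85 = 680 ≡ 1).
So x ≡ 85·42 = 3570 ≡ 78 (mod 97).
Check: 8·78 = 624 = 6·97 + 42.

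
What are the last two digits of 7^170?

49

Successive squares of 7 mod 100: 7^1≡7, 7^2≡49, 7^4≡1, 7^8≡1, 7^16≡1, 7^32≡1, 7^64≡1, 7^128≡1.
Since 170 = 2 + 8 + 32 + 128 in binary, 7^170 ≡ 49·1·1·1 ≡ 49 (mod 100).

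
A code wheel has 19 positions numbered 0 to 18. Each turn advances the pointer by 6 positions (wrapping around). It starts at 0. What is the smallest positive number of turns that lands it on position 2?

13

6⁻¹ ≡ 16 (mod 19) because 6·16 = 96 = 5·19 + 1.
Multiplying both sides by 16: x ≡ 16·2 = 32 ≡ 13 (mod 19).
Check: 6·13 = 78 = 4·19 + 2.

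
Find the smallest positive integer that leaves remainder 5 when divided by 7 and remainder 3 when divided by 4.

19

x ≡ 3 (mod 4) gives x ∈ {3, 7, 11, 15, 19}.
The first of these with x mod 7 = 5 is 19.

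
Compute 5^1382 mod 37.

Square-and-reduce mod 37: 5^1≡5, 5^2≡25, 5^4≡33, 5^8≡16, 5^16≡34, 5^32≡9, 5^64≡7, 5^128≡12, 5^256≡33, 5^512≡16, 5^1024≡34.
Since 1382 = 2 + 4 + 32 + 64 + 256 + 1024 in binary, 5^1382 ≡ 25·33·9·7·33·34 ≡ 28 (mod 37).

28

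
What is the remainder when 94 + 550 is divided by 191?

71

550 = 2·191 + 168, so 550 mod 191 = 168.
(94 + 168) mod 191 = 71.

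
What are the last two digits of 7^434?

Successive squares of 7 mod 100: 7^1≡7, 7^2≡49, 7^4≡1, 7^8≡1, 7^16≡1, 7^32≡1, 7^64≡1, 7^128≡1, 7^256≡1.
434 = 2 + 16 + 32 + 128 + 256, so 7^434 ≡ 49·1·1·1·1 ≡ 49 (mod 100).

49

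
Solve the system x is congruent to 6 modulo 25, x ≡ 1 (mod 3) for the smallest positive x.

31

x ≡ 1 (mod 3) gives x ∈ {1, 4, 7, 10, 13, 16, 19, 22, …}.
The first of these with x mod 25 = 6 is 31.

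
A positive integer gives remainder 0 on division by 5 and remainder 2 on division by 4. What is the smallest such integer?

Since 4·4 ≡ 1 (mod 5), take x = 2 + 4·((0−2)·4 mod 5) = 2 + 4·2 = 10.
Check: 10 mod 5 = 0, 10 mod 4 = 2.

10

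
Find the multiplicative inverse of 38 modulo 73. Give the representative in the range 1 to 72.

25

38·25 = 950 = 13·73 + 1, so 38⁻¹ ≡ 25 (mod 73).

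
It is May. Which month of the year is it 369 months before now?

369 mod 12 = 9 (since 30·12 = 360).
May − 9 months → August.

August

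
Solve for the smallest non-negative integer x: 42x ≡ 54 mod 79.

69

42⁻¹ ≡ 32 (mod 79) because 42·32 = 1344 = 17·79 + 1.
Multiplying both sides by 32: x ≡ 32·54 = 1728 ≡ 69 (mod 79).
Check: 42·69 = 2898 = 36·79 + 54.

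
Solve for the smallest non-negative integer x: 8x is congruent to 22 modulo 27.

The inverse of 8 mod 27 is 17 (since 8·17 = 136 ≡ 1).
So x ≡ 17·22 = 374 ≡ 23 (mod 27).
Check: 8·23 = 184 = 6·27 + 22.

23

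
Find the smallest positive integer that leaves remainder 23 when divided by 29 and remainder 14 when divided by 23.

313

Since 23·24 ≡ 1 (mod 29), take x = 14 + 23·((23−14)·24 mod 29) = 14 + 23·13 = 313.
Check: 313 mod 29 = 23, 313 mod 23 = 14.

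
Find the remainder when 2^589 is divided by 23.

Successive squares of 2 mod 23: 2^1≡2, 2^2≡4, 2^4≡16, 2^8≡3, 2^16≡9, 2^32≡12, 2^64≡6, 2^128≡13, 2^256≡8, 2^512≡18.
589 = 1 + 4 + 8 + 64 + 512, so 2^589 ≡ 2·16·3·6·18 ≡ 18 (mod 23).

18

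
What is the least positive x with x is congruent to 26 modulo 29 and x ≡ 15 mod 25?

490

x ≡ 15 (mod 25) gives x ∈ {15, 40, 65, 90, 115, 140, 165, 190, …}.
The first of these with x mod 29 = 26 is 490.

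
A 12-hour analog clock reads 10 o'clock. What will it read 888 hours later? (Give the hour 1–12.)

888 = 74·12 + 0, so 888 mod 12 = 0.
10 + 0 → 10 on a 12-hour dial.

10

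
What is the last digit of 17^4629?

Powers of 7 mod 10 repeat with period 4: 7, 9, 3, 1.
4629 mod 4 = 1, so the last digit matches 7^1 = 7.

7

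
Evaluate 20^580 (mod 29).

16

By repeated squaring mod 29: 20^1≡20, 20^2≡23, 20^4≡7, 20^8≡20, 20^16≡23, 20^32≡7, 20^64≡20, 20^128≡23, 20^256≡7, 20^512≡20.
580 = 4 + 64 + 512, so 20^580 ≡ 7·20·20 ≡ 16 (mod 29).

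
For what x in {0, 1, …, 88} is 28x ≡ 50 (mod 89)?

The inverse of 28 mod 89 is 35 (since 28·35 = 980 ≡ 1).
So x ≡ 35·50 = 1750 ≡ 59 (mod 89).
Check: 28·59 = 1652 = 18·89 + 50.

59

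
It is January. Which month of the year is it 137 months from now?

137 mod 12 = 5 (since 11·12 = 132).
January + 5 months → June.

June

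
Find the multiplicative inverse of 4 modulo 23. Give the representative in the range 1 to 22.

6

4·6 = 24 = 1·23 + 1, so 4⁻¹ ≡ 6 (mod 23).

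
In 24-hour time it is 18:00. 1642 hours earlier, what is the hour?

1642 − 68·24 = 10, so 1642 ≡ 10 (mod 24).
(18 − 10) mod 24 = 8.

8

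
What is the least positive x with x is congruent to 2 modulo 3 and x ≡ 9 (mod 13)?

35

x ≡ 2 (mod 3) gives x ∈ {2, 5, 8, 11, 14, 17, 20, 23, …}.
The first of these with x mod 13 = 9 is 35.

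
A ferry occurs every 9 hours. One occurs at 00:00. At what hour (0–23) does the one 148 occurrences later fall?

12

148·9 = 1332.
Dividing 1332 by 24 gives quotient 55 and remainder 12.
(0 + 12) mod 24 = 12.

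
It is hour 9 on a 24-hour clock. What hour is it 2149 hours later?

2149 = 89·24 + 13, so 2149 mod 24 = 13.
(9 + 13) mod 24 = 22.

22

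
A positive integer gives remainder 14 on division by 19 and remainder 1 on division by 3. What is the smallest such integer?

52

x ≡ 1 (mod 3) gives x ∈ {1, 4, 7, 10, 13, 16, 19, 22, …}.
The first of these with x mod 19 = 14 is 52.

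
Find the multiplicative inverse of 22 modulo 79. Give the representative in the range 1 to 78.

18

79 = 3·22 + 13
22 = 1·13 + 9
13 = 1·9 + 4
9 = 2·4 + 1
4 = 4·1 + 0
Back-substituting gives 22·18 ≡ 1 (mod 79).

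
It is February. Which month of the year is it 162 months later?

August

162 = 13·12 + 6, so 162 mod 12 = 6.
February + 6 months → August.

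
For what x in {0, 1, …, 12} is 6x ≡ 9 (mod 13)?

8

The inverse of 6 mod 13 is 11 (since 6·11 = 66 ≡ 1).
Multiplying both sides by 11: x ≡ 11·9 = 99 ≡ 8 (mod 13).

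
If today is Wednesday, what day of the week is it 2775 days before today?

Sunday

2775 mod 7 = 3 (since 396·7 = 2772).
Wednesday − 3 days → Sunday.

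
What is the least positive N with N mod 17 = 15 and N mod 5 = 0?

Since 5·7 ≡ 1 (mod 17), take x = 0 + 5·((15−0)·7 mod 17) = 0 + 5·3 = 15.
Check: 15 mod 17 = 15, 15 mod 5 = 0.

15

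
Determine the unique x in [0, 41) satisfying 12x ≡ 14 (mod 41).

8

12⁻¹ ≡ 24 (mod 41) because 12·24 = 288 = 7·41 + 1.
Multiplying both sides by 24: x ≡ 24·14 = 336 ≡ 8 (mod 41).
Check: 12·8 = 96 = 2·41 + 14.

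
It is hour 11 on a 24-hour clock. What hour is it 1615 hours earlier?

Dividing 1615 by 24 gives quotient 67 and remainder 7.
(11 − 7) mod 24 = 4.

4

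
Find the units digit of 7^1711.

3

Last digits of 7^n: 7, 9, 3, 1 (period 4).
1711 leaves remainder 3 on division by 4, so 7^1711 ends in 3.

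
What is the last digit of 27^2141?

7

The units digit of 27^n cycles with period 4: 7, 9, 3, 1, …
2141 mod 4 = 1, so the last digit matches 7^1 = 7.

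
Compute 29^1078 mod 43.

36

Square-and-reduce mod 43: 29^1≡29, 29^2≡24, 29^4≡17, 29^8≡31, 29^16≡15, 29^32≡10, 29^64≡14, 29^128≡24, 29^256≡17, 29^512≡31, 29^1024≡15.
1078 = 2 + 4 + 16 + 32 + 1024, so 29^1078 ≡ 24·17·15·10·15 ≡ 36 (mod 43).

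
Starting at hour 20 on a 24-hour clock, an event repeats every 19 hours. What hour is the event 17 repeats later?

17·19 = 323.
323 = 13·24 + 11, so 323 mod 24 = 11.
(20 + 11) mod 24 = 7.

7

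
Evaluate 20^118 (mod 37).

28

By repeated squaring mod 37: 20^1≡20, 20^2≡30, 20^4≡12, 20^8≡33, 20^16≡16, 20^32≡34, 20^64≡9.
118 = 2 + 4 + 16 + 32 + 64, so 20^118 ≡ 30·12·16·34·9 ≡ 28 (mod 37).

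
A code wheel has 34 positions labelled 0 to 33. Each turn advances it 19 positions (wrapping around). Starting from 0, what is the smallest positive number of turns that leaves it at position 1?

19·9 = 171 = 5·34 + 1, so 19⁻¹ ≡ 9 (mod 34).

9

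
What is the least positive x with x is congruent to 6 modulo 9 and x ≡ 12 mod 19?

69

Since 19·1 ≡ 1 (mod 9), take x = 12 + 19·((6−12)·1 mod 9) = 12 + 19·3 = 69.
Check: 69 mod 9 = 6, 69 mod 19 = 12.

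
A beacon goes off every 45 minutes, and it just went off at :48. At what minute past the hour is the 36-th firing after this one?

48

36·45 = 1620.
1620 − 27·60 = 0, so 1620 ≡ 0 (mod 60).
(48 + 0) mod 60 = 48.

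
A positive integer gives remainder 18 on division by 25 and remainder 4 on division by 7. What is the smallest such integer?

x ≡ 4 (mod 7) gives x ∈ {4, 11, 18}.
The first of these with x mod 25 = 18 is 18.

18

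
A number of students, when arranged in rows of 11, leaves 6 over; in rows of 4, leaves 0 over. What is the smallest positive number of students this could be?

28

x ≡ 0 (mod 4) gives x ∈ {0, 4, 8, 12, 16, 20, 24, 28}.
The first of these with x mod 11 = 6 is 28.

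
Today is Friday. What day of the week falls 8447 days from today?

8447 mod 7 = 5 (since 1206·7 = 8442).
Friday + 5 days → Wednesday.

Wednesday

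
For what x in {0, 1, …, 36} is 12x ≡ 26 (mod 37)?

The inverse of 12 mod 37 is 34 (since 12·34 = 408 ≡ 1).
So x ≡ 34·26 = 884 ≡ 33 (mod 37).

33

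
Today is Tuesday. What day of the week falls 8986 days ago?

Thursday

Dividing 8986 by 7 gives quotient 1283 and remainder 5.
Tuesday − 5 days → Thursday.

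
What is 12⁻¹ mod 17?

10

17 = 1·12 + 5
12 = 2·5 + 2
5 = 2·2 + 1
2 = 2·1 + 0
Back-substituting gives 12·10 ≡ 1 (mod 17).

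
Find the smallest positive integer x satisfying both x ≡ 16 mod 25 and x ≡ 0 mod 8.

16

Since 8·22 ≡ 1 (mod 25), take x = 0 + 8·((16−0)·22 mod 25) = 0 + 8·2 = 16.
Check: 16 mod 25 = 16, 16 mod 8 = 0.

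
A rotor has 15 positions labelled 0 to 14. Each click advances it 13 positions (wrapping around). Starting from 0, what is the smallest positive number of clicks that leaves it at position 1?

7

15 = 1·13 + 2
13 = 6·2 + 1
2 = 2·1 + 0
Back-substituting gives 13·7 ≡ 1 (mod 15).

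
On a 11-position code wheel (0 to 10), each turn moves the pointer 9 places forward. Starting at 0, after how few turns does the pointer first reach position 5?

The inverse of 9 mod 11 is 5 (since 9·5 = 45 ≡ 1).
Multiplying both sides by 5: x ≡ 5·5 = 25 ≡ 3 (mod 11).
Check: 9·3 = 27 = 2·11 + 5.

3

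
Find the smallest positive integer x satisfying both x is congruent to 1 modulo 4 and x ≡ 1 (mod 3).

1

x ≡ 1 (mod 3) gives x ∈ {1}.
The first of these with x mod 4 = 1 is 1.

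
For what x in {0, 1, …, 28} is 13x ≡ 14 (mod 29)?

10

13⁻¹ ≡ 9 (mod 29) because 13·9 = 117 = 4·29 + 1.
Multiplying both sides by 9: x ≡ 9·14 = 126 ≡ 10 (mod 29).
Check: 13·10 = 130 = 4·29 + 14.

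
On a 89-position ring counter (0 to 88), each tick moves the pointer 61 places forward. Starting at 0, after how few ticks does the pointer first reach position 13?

61⁻¹ ≡ 54 (mod 89) because 61·54 = 3294 = 37·89 + 1.
Multiplying both sides by 54: x ≡ 54·13 = 702 ≡ 79 (mod 89).

79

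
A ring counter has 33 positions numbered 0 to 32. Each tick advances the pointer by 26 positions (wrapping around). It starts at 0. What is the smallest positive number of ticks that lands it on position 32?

19

26⁻¹ ≡ 14 (mod 33) because 26·14 = 364 = 11·33 + 1.
Multiplying both sides by 14: x ≡ 14·32 = 448 ≡ 19 (mod 33).
Check: 26·19 = 494 = 14·33 + 32.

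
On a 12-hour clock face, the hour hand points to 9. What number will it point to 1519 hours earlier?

1519 = 126·12 + 7, so 1519 mod 12 = 7.
9 − 7 → 2 on a 12-hour dial.

2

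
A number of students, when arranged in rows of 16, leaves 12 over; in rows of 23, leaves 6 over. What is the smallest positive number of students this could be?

236

x ≡ 12 (mod 16) gives x ∈ {12, 28, 44, 60, 76, 92, 108, 124, …}.
The first of these with x mod 23 = 6 is 236.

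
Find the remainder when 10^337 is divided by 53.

16

By repeated squaring mod 53: 10^1≡10, 10^2≡47, 10^4≡36, 10^8≡24, 10^16≡46, 10^32≡49, 10^64≡16, 10^128≡44, 10^256≡28.
337 = 1 + 16 + 64 + 256, so 10^337 ≡ 10·46·16·28 ≡ 16 (mod 53).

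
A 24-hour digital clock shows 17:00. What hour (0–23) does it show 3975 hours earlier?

2

3975 − 165·24 = 15, so 3975 ≡ 15 (mod 24).
(17 − 15) mod 24 = 2.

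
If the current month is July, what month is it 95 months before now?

August

95 = 7·12 + 11, so 95 mod 12 = 11.
July − 11 months → August.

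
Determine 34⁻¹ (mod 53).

34·39 = 1326 = 25·53 + 1, so 34⁻¹ ≡ 39 (mod 53).

39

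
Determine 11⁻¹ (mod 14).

14 = 1·11 + 3
11 = 3·3 + 2
3 = 1·2 + 1
2 = 2·1 + 0
Back-substituting gives 11·9 ≡ 1 (mod 14).

9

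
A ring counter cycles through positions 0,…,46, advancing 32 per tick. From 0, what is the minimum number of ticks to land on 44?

The inverse of 32 mod 47 is 25 (since 32·25 = 800 ≡ 1).
Multiplying both sides by 25: x ≡ 25·44 = 1100 ≡ 19 (mod 47).
Check: 32·19 = 608 = 12·47 + 44.

19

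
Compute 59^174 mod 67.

Successive squares of 59 mod 67: 59^1≡59, 59^2≡64, 59^4≡9, 59^8≡14, 59^16≡62, 59^32≡25, 59^64≡22, 59^128≡15.
Since 174 = 2 + 4 + 8 + 32 + 128 in binary, 59^174 ≡ 64·9·14·25·15 ≡ 22 (mod 67).

22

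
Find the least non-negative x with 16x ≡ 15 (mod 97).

16⁻¹ ≡ 91 (mod 97) because 16·91 = 1456 = 15·97 + 1.
So x ≡ 91·15 = 1365 ≡ 7 (mod 97).

7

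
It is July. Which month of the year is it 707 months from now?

June

Dividing 707 by 12 gives quotient 58 and remainder 11.
July + 11 months → June.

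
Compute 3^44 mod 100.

By repeated squaring mod 100: 3^1≡3, 3^2≡9, 3^4≡81, 3^8≡61, 3^16≡21, 3^32≡41.
Since 44 = 4 + 8 + 32 in binary, 3^44 ≡ 81·61·41 ≡ 81 (mod 100).

81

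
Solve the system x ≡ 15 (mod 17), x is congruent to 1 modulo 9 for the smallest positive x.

Since 9·2 ≡ 1 (mod 17), take x = 1 + 9·((15−1)·2 mod 17) = 1 + 9·11 = 100.
Check: 100 mod 17 = 15, 100 mod 9 = 1.

100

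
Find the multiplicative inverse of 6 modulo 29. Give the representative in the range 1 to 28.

29 = 4·6 + 5
6 = 1·5 + 1
5 = 5·1 + 0
Back-substituting gives 6·5 ≡ 1 (mod 29).

5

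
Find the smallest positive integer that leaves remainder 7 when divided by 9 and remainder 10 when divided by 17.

61

Since 17·8 ≡ 1 (mod 9), take x = 10 + 17·((7−10)·8 mod 9) = 10 + 17·3 = 61.
Check: 61 mod 9 = 7, 61 mod 17 = 10.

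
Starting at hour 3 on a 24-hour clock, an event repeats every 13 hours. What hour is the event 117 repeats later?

117·13 = 1521.
1521 − 63·24 = 9, so 1521 ≡ 9 (mod 24).
(3 + 9) mod 24 = 12.

12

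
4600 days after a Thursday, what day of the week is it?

4600 mod 7 = 1 (since 657·7 = 4599).
Thursday + 1 day → Friday.

Friday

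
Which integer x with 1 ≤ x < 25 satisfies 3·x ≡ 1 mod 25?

17

25 = 8·3 + 1
3 = 3·1 + 0
Back-substituting gives 3·17 ≡ 1 (mod 25).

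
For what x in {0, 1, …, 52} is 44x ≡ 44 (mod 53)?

The inverse of 44 mod 53 is 47 (since 44·47 = 2068 ≡ 1).
So x ≡ 47·44 = 2068 ≡ 1 (mod 53).

1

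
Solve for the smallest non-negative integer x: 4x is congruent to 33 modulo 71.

The inverse of 4 mod 71 is 18 (since 4·18 = 72 ≡ 1).
So x ≡ 18·33 = 594 ≡ 26 (mod 71).

26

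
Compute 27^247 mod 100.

3

Square-and-reduce mod 100: 27^1≡27, 27^2≡29, 27^4≡41, 27^8≡81, 27^16≡61, 27^32≡21, 27^64≡41, 27^128≡81.
Since 247 = 1 + 2 + 4 + 16 + 32 + 64 + 128 in binary, 27^247 ≡ 27·29·41·61·21·41·81 ≡ 3 (mod 100).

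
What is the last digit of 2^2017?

2

The units digit of 2^n cycles with period 4: 2, 4, 8, 6, …
2017 leaves remainder 1 on division by 4, so 2^2017 ends in 2.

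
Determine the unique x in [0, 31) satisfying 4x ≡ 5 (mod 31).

The inverse of 4 mod 31 is 8 (since 4·8 = 32 ≡ 1).
So x ≡ 8·5 = 40 ≡ 9 (mod 31).
Check: 4·9 = 36 = 1·31 + 5.

9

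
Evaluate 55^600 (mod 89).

1

Successive squares of 55 mod 89: 55^1≡55, 55^2≡88, 55^4≡1, 55^8≡1, 55^16≡1, 55^32≡1, 55^64≡1, 55^128≡1, 55^256≡1, 55^512≡1.
Since 600 = 8 + 16 + 64 + 512 in binary, 55^600 ≡ 1·1·1·1 ≡ 1 (mod 89).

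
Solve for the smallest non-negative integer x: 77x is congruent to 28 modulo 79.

65

The inverse of 77 mod 79 is 39 (since 77·39 = 3003 ≡ 1).
So x ≡ 39·28 = 1092 ≡ 65 (mod 79).
Check: 77·65 = 5005 = 63·79 + 28.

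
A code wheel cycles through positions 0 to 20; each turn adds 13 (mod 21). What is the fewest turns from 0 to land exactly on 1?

21 = 1·13 + 8
13 = 1·8 + 5
8 = 1·5 + 3
5 = 1·3 + 2
3 = 1·2 + 1
2 = 2·1 + 0
Back-substituting gives 13·13 ≡ 1 (mod 21).

13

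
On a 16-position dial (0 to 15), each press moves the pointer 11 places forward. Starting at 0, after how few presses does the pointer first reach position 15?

13

The inverse of 11 mod 16 is 3 (since 11·3 = 33 ≡ 1).
Multiplying both sides by 3: x ≡ 3·15 = 45 ≡ 13 (mod 16).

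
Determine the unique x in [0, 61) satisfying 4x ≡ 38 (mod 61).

4⁻¹ ≡ 46 (mod 61) because 4·46 = 184 = 3·61 + 1.
So x ≡ 46·38 = 1748 ≡ 40 (mod 61).

40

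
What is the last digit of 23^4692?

1

The units digit of 23^n cycles with period 4: 3, 9, 7, 1, …
4692 leaves remainder 0 on division by 4, so 23^4692 ends in 1.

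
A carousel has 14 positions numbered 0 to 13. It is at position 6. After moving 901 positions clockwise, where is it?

Dividing 901 by 14 gives quotient 64 and remainder 5.
(6 + 5) mod 14 = 11.

11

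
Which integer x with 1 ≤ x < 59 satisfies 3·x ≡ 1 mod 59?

59 = 19·3 + 2
3 = 1·2 + 1
2 = 2·1 + 0
Back-substituting gives 3·20 ≡ 1 (mod 59).

20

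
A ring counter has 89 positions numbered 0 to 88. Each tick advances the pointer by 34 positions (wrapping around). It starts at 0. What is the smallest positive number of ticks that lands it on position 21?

87

The inverse of 34 mod 89 is 55 (since 34·55 = 1870 ≡ 1).
So x ≡ 55·21 = 1155 ≡ 87 (mod 89).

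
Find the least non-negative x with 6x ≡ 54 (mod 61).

The inverse of 6 mod 61 is 51 (since 6·51 = 306 ≡ 1).
Multiplying both sides by 51: x ≡ 51·54 = 2754 ≡ 9 (mod 61).
Check: 6·9 = 54 = 0·61 + 54.

9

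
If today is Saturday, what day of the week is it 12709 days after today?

12709 = 1815·7 + 4, so 12709 mod 7 = 4.
Saturday + 4 days → Wednesday.

Wednesday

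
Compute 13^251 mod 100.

Square-and-reduce mod 100: 13^1≡13, 13^2≡69, 13^4≡61, 13^8≡21, 13^16≡41, 13^32≡81, 13^64≡61, 13^128≡21.
251 = 1 + 2 + 8 + 16 + 32 + 64 + 128, so 13^251 ≡ 13·69·21·41·81·61·21 ≡ 37 (mod 100).

37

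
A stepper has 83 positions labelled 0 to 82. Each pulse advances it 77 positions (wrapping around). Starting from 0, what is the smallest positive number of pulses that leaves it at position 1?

69

77·69 = 5313 = 64·83 + 1, so 77⁻¹ ≡ 69 (mod 83).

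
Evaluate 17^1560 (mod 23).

By repeated squaring mod 23: 17^1≡17, 17^2≡13, 17^4≡8, 17^8≡18, 17^16≡2, 17^32≡4, 17^64≡16, 17^128≡3, 17^256≡9, 17^512≡12, 17^1024≡6.
Since 1560 = 8 + 16 + 512 + 1024 in binary, 17^1560 ≡ 18·2·12·6 ≡ 16 (mod 23).

16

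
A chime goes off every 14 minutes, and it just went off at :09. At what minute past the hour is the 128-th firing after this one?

1

128·14 = 1792.
1792 = 29·60 + 52, so 1792 mod 60 = 52.
(9 + 52) mod 60 = 1.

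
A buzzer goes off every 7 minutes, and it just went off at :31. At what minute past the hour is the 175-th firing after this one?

175·7 = 1225.
Dividing 1225 by 60 gives quotient 20 and remainder 25.
(31 + 25) mod 60 = 56.

56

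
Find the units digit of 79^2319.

Powers of 9 mod 10 repeat with period 2: 9, 1.
2319 mod 2 = 1, so the last digit matches 9^1 = 9.

9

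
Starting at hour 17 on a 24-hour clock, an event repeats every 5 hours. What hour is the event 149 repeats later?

18

149·5 = 745.
Dividing 745 by 24 gives quotient 31 and remainder 1.
(17 + 1) mod 24 = 18.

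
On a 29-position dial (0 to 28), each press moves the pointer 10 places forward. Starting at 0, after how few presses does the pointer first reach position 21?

5

10⁻¹ ≡ 3 (mod 29) because 10·3 = 30 = 1·29 + 1.
So x ≡ 3·21 = 63 ≡ 5 (mod 29).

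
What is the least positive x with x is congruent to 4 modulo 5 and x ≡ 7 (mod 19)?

64

x ≡ 4 (mod 5) gives x ∈ {4, 9, 14, 19, 24, 29, 34, 39, …}.
The first of these with x mod 19 = 7 is 64.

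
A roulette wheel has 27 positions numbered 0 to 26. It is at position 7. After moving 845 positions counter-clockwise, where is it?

26

Dividing 845 by 27 gives quotient 31 and remainder 8.
(7 − 8) mod 27 = 26.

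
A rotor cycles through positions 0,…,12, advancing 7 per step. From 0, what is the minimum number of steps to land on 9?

7⁻¹ ≡ 2 (mod 13) because 7·2 = 14 = 1·13 + 1.
So x ≡ 2·9 = 18 ≡ 5 (mod 13).

5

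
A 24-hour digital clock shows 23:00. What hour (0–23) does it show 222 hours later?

5

222 mod 24 = 6 (since 9·24 = 216).
(23 + 6) mod 24 = 5.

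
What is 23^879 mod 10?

The units digit of 23^n cycles with period 4: 3, 9, 7, 1, …
879 mod 4 = 3, so the last digit matches 3^3 = 7.

7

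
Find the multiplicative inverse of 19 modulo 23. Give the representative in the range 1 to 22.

23 = 1·19 + 4
19 = 4·4 + 3
4 = 1·3 + 1
3 = 3·1 + 0
Back-substituting gives 19·17 ≡ 1 (mod 23).

17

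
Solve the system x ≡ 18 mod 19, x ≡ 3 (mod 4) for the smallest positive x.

Since 4·5 ≡ 1 (mod 19), take x = 3 + 4·((18−3)·5 mod 19) = 3 + 4·18 = 75.
Check: 75 mod 19 = 18, 75 mod 4 = 3.

75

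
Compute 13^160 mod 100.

1

By repeated squaring mod 100: 13^1≡13, 13^2≡69, 13^4≡61, 13^8≡21, 13^16≡41, 13^32≡81, 13^64≡61, 13^128≡21.
160 = 32 + 128, so 13^160 ≡ 81·21 ≡ 1 (mod 100).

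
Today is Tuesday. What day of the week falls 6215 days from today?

Monday

6215 = 887·7 + 6, so 6215 mod 7 = 6.
Tuesday + 6 days → Monday.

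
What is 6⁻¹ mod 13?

11

6·11 = 66 = 5·13 + 1, so 6⁻¹ ≡ 11 (mod 13).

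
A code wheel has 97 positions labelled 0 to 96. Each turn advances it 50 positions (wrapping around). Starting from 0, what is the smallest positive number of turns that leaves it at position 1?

97 = 1·50 + 47
50 = 1·47 + 3
47 = 15·3 + 2
3 = 1·2 + 1
2 = 2·1 + 0
Back-substituting gives 50·33 ≡ 1 (mod 97).

33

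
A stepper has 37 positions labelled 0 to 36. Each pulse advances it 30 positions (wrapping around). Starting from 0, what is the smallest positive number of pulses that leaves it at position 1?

37 = 1·30 + 7
30 = 4·7 + 2
7 = 3·2 + 1
2 = 2·1 + 0
Back-substituting gives 30·21 ≡ 1 (mod 37).

21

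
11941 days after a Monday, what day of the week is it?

Dividing 11941 by 7 gives quotient 1705 and remainder 6.
Monday + 6 days → Sunday.

Sunday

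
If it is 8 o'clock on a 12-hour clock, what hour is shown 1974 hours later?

Dividing 1974 by 12 gives quotient 164 and remainder 6.
8 + 6 → 2 on a 12-hour dial.

2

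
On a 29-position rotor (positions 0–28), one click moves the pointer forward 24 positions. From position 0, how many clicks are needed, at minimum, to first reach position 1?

24·23 = 552 = 19·29 + 1, so 24⁻¹ ≡ 23 (mod 29).

23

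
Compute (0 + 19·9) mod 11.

19·9 = 171.
Dividing 171 by 11 gives quotient 15 and remainder 6.
(0 + 6) mod 11 = 6.

6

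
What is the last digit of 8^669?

8

The units digit of 8^n cycles with period 4: 8, 4, 2, 6, …
669 mod 4 = 1, so the last digit matches 8^1 = 8.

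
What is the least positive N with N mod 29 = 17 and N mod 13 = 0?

104

Since 13·9 ≡ 1 (mod 29), take x = 0 + 13·((17−0)·9 mod 29) = 0 + 13·8 = 104.
Check: 104 mod 29 = 17, 104 mod 13 = 0.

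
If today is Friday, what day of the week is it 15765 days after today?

Saturday

Dividing 15765 by 7 gives quotient 2252 and remainder 1.
Friday + 1 day → Saturday.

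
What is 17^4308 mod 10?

1

Powers of 7 mod 10 repeat with period 4: 7, 9, 3, 1.
4308 mod 4 = 0, so the last digit matches 7^4 = 1.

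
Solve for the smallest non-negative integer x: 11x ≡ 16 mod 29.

12

11⁻¹ ≡ 8 (mod 29) because 11·8 = 88 = 3·29 + 1.
So x ≡ 8·16 = 128 ≡ 12 (mod 29).
Check: 11·12 = 132 = 4·29 + 16.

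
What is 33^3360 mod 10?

Last digits of 3^n: 3, 9, 7, 1 (period 4).
3360 mod 4 = 0, so the last digit matches 3^4 = 1.

1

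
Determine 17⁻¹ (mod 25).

25 = 1·17 + 8
17 = 2·8 + 1
8 = 8·1 + 0
Back-substituting gives 17·3 ≡ 1 (mod 25).

3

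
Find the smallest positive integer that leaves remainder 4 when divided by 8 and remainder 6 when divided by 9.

60

x ≡ 4 (mod 8) gives x ∈ {4, 12, 20, 28, 36, 44, 52, 60}.
The first of these with x mod 9 = 6 is 60.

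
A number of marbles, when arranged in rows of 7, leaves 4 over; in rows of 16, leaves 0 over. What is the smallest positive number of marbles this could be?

32

x ≡ 4 (mod 7) gives x ∈ {4, 11, 18, 25, 32}.
The first of these with x mod 16 = 0 is 32.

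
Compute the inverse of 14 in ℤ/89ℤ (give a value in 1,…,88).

89 = 6·14 + 5
14 = 2·5 + 4
5 = 1·4 + 1
4 = 4·1 + 0
Back-substituting gives 14·70 ≡ 1 (mod 89).

70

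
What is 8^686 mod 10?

4

Powers of 8 mod 10 repeat with period 4: 8, 4, 2, 6.
686 leaves remainder 2 on division by 4, so 8^686 ends in 4.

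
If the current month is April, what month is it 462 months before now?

462 mod 12 = 6 (since 38·12 = 456).
April − 6 months → October.

October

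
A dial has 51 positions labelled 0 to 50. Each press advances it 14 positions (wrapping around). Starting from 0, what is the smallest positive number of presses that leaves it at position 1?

14·11 = 154 = 3·51 + 1, so 14⁻¹ ≡ 11 (mod 51).

11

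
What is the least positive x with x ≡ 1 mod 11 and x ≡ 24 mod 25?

x ≡ 1 (mod 11) gives x ∈ {1, 12, 23, 34, 45, 56, 67, 78, …}.
The first of these with x mod 25 = 24 is 199.

199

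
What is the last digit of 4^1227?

Powers of 4 mod 10 repeat with period 2: 4, 6.
1227 mod 2 = 1, so the last digit matches 4^1 = 4.

4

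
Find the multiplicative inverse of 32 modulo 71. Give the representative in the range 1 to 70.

32·20 = 640 = 9·71 + 1, so 32⁻¹ ≡ 20 (mod 71).

20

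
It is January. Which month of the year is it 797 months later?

797 = 66·12 + 5, so 797 mod 12 = 5.
January + 5 months → June.

June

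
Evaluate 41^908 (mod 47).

14

Square-and-reduce mod 47: 41^1≡41, 41^2≡36, 41^4≡27, 41^8≡24, 41^16≡12, 41^32≡3, 41^64≡9, 41^128≡34, 41^256≡28, 41^512≡32.
908 = 4 + 8 + 128 + 256 + 512, so 41^908 ≡ 27·24·34·28·32 ≡ 14 (mod 47).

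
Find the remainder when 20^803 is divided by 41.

5

Square-and-reduce mod 41: 20^1≡20, 20^2≡31, 20^4≡18, 20^8≡37, 20^16≡16, 20^32≡10, 20^64≡18, 20^128≡37, 20^256≡16, 20^512≡10.
Since 803 = 1 + 2 + 32 + 256 + 512 in binary, 20^803 ≡ 20·31·10·16·10 ≡ 5 (mod 41).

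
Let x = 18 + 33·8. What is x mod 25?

7

33·8 = 264.
264 = 10·25 + 14, so 264 mod 25 = 14.
(18 + 14) mod 25 = 7.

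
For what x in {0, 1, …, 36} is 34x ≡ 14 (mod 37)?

34⁻¹ ≡ 12 (mod 37) because 34·12 = 408 = 11·37 + 1.
Multiplying both sides by 12: x ≡ 12·14 = 168 ≡ 20 (mod 37).
Check: 34·20 = 680 = 18·37 + 14.

20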